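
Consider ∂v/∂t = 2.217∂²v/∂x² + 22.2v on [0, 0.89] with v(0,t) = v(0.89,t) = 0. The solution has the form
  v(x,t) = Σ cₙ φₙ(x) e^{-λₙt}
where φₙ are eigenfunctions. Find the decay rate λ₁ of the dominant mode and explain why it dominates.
Eigenvalues: λₙ = 2.217n²π²/0.89² - 22.2.
First three modes:
  n=1: λ₁ = 2.217π²/0.89² - 22.2 ≈ 5.424
  n=2: λ₂ = 8.868π²/0.89² - 22.2 ≈ 88.296
  n=3: λ₃ = 19.953π²/0.89² - 22.2 ≈ 226.415
Since 2.217π²/0.89² ≈ 27.624 > 22.2, all λₙ > 0.
The n=1 mode decays slowest → dominates as t → ∞.
Asymptotic: v ~ c₁ sin(πx/0.89) e^{-λ₁t} with decay rate λ₁ ≈ 5.424.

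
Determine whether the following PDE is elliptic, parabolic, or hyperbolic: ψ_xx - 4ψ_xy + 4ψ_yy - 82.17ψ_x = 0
Coefficients: A = 1, B = -4, C = 4. B² - 4AC = 0, which is zero, so the equation is parabolic.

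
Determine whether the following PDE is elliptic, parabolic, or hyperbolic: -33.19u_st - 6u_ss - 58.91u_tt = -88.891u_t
Rewriting in standard form: -6u_ss - 33.19u_st - 58.91u_tt + 88.891u_t = 0. Coefficients: A = -6, B = -33.19, C = -58.91. B² - 4AC = -312.2639, which is negative, so the equation is elliptic.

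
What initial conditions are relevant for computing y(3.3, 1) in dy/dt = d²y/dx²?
The entire real line. The heat equation has infinite propagation speed: any initial disturbance instantly affects all points (though exponentially small far away).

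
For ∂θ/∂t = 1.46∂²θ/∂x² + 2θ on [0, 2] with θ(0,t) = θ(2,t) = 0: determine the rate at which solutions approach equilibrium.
Eigenvalues: λₙ = 1.46n²π²/2² - 2.
First three modes:
  n=1: λ₁ = 1.46π²/2² - 2 ≈ 1.602
  n=2: λ₂ = 5.84π²/2² - 2 ≈ 12.41
  n=3: λ₃ = 13.14π²/2² - 2 ≈ 30.422
Since 1.46π²/2² ≈ 3.602 > 2, all λₙ > 0.
The n=1 mode decays slowest → dominates as t → ∞.
Asymptotic: θ ~ c₁ sin(πx/2) e^{-λ₁t} with decay rate λ₁ ≈ 1.602.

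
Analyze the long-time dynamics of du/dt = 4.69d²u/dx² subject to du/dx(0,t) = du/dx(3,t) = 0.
Long-time behavior: u → constant (steady state). Heat is conserved (no flux at boundaries); solution approaches the spatial average.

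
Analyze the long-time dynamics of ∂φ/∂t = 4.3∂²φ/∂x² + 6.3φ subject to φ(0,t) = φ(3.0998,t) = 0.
Long-time behavior: φ grows unboundedly. Reaction dominates diffusion (r=6.3 > κπ²/L²≈4.42); solution grows exponentially.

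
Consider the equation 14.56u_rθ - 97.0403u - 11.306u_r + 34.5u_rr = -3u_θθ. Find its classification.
Rewriting in standard form: 34.5u_rr + 14.56u_rθ + 3u_θθ - 11.306u_r - 97.0403u = 0. Elliptic. (A = 34.5, B = 14.56, C = 3 gives B² - 4AC = -202.0064.)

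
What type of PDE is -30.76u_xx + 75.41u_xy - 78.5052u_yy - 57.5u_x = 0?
With A = -30.76, B = 75.41, C = -78.5052, the discriminant is -3972.611708. This is an elliptic PDE.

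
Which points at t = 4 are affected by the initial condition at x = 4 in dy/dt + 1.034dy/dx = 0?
At x = 8.136. The characteristic carries data from (4, 0) to (8.136, 4).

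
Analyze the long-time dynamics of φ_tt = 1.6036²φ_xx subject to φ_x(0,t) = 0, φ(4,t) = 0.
Long-time behavior: φ oscillates (no decay). Energy is conserved; the solution oscillates indefinitely as standing waves.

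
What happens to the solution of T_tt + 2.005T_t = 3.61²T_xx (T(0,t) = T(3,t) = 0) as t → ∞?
T → 0. Damping (γ=2.005) dissipates energy; oscillations decay exponentially.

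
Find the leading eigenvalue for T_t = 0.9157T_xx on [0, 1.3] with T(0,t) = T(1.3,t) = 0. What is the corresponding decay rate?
Eigenvalues: λₙ = 0.9157n²π²/1.3².
First three modes:
  n=1: λ₁ = 0.9157π²/1.3² ≈ 5.348
  n=2: λ₂ = 3.6628π²/1.3² ≈ 21.391 (4× faster decay)
  n=3: λ₃ = 8.2413π²/1.3² ≈ 48.129 (9× faster decay)
As t → ∞, higher modes decay exponentially faster. The n=1 mode dominates: T ~ c₁ sin(πx/1.3) e^{-λ₁t}.
Decay rate: λ₁ = 0.9157π²/1.3² ≈ 5.348.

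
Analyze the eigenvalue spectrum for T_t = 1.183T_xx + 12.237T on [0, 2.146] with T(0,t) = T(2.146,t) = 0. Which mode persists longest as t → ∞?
Eigenvalues: λₙ = 1.183n²π²/2.146² - 12.237.
First three modes:
  n=1: λ₁ = 1.183π²/2.146² - 12.237 ≈ -9.702
  n=2: λ₂ = 4.732π²/2.146² - 12.237 ≈ -2.096
  n=3: λ₃ = 10.647π²/2.146² - 12.237 ≈ 10.58
Since 1.183π²/2.146² ≈ 2.535 < 12.237, λ₁ < 0.
The n=1 mode grows fastest (−λₙ is largest for n=1) → dominates.
Asymptotic: T ~ c₁ sin(πx/2.146) e^{9.702t} (exponential growth at rate −λ₁ ≈ 9.702).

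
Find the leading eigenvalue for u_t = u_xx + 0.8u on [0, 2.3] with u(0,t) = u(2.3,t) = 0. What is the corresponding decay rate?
Eigenvalues: λₙ = n²π²/2.3² - 0.8.
First three modes:
  n=1: λ₁ = π²/2.3² - 0.8 ≈ 1.066
  n=2: λ₂ = 4π²/2.3² - 0.8 ≈ 6.663
  n=3: λ₃ = 9π²/2.3² - 0.8 ≈ 15.991
Since π²/2.3² ≈ 1.866 > 0.8, all λₙ > 0.
The n=1 mode decays slowest → dominates as t → ∞.
Asymptotic: u ~ c₁ sin(πx/2.3) e^{-λ₁t} with decay rate λ₁ ≈ 1.066.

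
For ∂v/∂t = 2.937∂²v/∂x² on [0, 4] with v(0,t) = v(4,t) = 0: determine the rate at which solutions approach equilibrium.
Eigenvalues: λₙ = 2.937n²π²/4².
First three modes:
  n=1: λ₁ = 2.937π²/4² ≈ 1.812
  n=2: λ₂ = 11.748π²/4² ≈ 7.247 (4× faster decay)
  n=3: λ₃ = 26.433π²/4² ≈ 16.305 (9× faster decay)
As t → ∞, higher modes decay exponentially faster. The n=1 mode dominates: v ~ c₁ sin(πx/4) e^{-λ₁t}.
Decay rate: λ₁ = 2.937π²/4² ≈ 1.812.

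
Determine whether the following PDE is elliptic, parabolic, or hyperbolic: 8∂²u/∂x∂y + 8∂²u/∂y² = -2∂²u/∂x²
Rewriting in standard form: 2∂²u/∂x² + 8∂²u/∂x∂y + 8∂²u/∂y² = 0. Coefficients: A = 2, B = 8, C = 8. B² - 4AC = 0, which is zero, so the equation is parabolic.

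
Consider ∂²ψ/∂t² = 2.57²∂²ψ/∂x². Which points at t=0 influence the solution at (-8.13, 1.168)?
Domain of dependence: [-11.13176, -5.12824]. Signals travel at speed 2.57, so data within |x - -8.13| ≤ 2.57·1.168 = 3.00176 can reach the point.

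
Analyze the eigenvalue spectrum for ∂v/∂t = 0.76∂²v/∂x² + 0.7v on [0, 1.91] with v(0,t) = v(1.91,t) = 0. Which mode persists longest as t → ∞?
Eigenvalues: λₙ = 0.76n²π²/1.91² - 0.7.
First three modes:
  n=1: λ₁ = 0.76π²/1.91² - 0.7 ≈ 1.356
  n=2: λ₂ = 3.04π²/1.91² - 0.7 ≈ 7.524
  n=3: λ₃ = 6.84π²/1.91² - 0.7 ≈ 17.805
Since 0.76π²/1.91² ≈ 2.056 > 0.7, all λₙ > 0.
The n=1 mode decays slowest → dominates as t → ∞.
Asymptotic: v ~ c₁ sin(πx/1.91) e^{-λ₁t} with decay rate λ₁ ≈ 1.356.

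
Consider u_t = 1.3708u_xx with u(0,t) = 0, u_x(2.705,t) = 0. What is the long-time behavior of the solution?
As t → ∞, u → 0. Heat escapes through the Dirichlet boundary.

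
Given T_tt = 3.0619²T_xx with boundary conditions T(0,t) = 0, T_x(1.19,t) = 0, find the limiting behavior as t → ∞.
T oscillates (no decay). Energy is conserved; the solution oscillates indefinitely as standing waves.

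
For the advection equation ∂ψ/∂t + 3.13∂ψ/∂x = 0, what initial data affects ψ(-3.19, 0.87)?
A single point: x = -5.9131. The characteristic through (-3.19, 0.87) is x - 3.13t = const, so x = -3.19 - 3.13·0.87 = -5.9131.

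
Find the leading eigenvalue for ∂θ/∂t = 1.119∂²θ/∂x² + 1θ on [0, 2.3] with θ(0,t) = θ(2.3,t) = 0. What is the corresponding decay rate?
Eigenvalues: λₙ = 1.119n²π²/2.3² - 1.
First three modes:
  n=1: λ₁ = 1.119π²/2.3² - 1 ≈ 1.088
  n=2: λ₂ = 4.476π²/2.3² - 1 ≈ 7.351
  n=3: λ₃ = 10.071π²/2.3² - 1 ≈ 17.79
Since 1.119π²/2.3² ≈ 2.088 > 1, all λₙ > 0.
The n=1 mode decays slowest → dominates as t → ∞.
Asymptotic: θ ~ c₁ sin(πx/2.3) e^{-λ₁t} with decay rate λ₁ ≈ 1.088.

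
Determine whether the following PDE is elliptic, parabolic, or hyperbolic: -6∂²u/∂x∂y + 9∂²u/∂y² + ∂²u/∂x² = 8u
Rewriting in standard form: ∂²u/∂x² - 6∂²u/∂x∂y + 9∂²u/∂y² - 8u = 0. Coefficients: A = 1, B = -6, C = 9. B² - 4AC = 0, which is zero, so the equation is parabolic.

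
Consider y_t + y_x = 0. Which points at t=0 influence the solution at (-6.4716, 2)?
A single point: x = -8.4716. The characteristic through (-6.4716, 2) is x - 1t = const, so x = -6.4716 - 1·2 = -8.4716.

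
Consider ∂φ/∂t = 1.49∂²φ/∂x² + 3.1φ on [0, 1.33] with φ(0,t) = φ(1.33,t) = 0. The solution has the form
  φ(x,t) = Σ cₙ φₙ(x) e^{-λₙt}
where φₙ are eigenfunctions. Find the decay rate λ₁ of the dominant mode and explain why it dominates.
Eigenvalues: λₙ = 1.49n²π²/1.33² - 3.1.
First three modes:
  n=1: λ₁ = 1.49π²/1.33² - 3.1 ≈ 5.213
  n=2: λ₂ = 5.96π²/1.33² - 3.1 ≈ 30.154
  n=3: λ₃ = 13.41π²/1.33² - 3.1 ≈ 71.721
Since 1.49π²/1.33² ≈ 8.313 > 3.1, all λₙ > 0.
The n=1 mode decays slowest → dominates as t → ∞.
Asymptotic: φ ~ c₁ sin(πx/1.33) e^{-λ₁t} with decay rate λ₁ ≈ 5.213.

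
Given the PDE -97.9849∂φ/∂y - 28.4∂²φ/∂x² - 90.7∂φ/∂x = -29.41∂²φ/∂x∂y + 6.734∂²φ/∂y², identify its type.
Rewriting in standard form: -28.4∂²φ/∂x² + 29.41∂²φ/∂x∂y - 6.734∂²φ/∂y² - 90.7∂φ/∂x - 97.9849∂φ/∂y = 0. The second-order coefficients are A = -28.4, B = 29.41, C = -6.734. Since B² - 4AC = 99.9657 > 0, this is a hyperbolic PDE.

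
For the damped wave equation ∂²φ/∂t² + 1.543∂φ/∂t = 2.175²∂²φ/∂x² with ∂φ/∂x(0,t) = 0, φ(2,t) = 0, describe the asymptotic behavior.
φ → 0. Damping (γ=1.543) dissipates energy; oscillations decay exponentially.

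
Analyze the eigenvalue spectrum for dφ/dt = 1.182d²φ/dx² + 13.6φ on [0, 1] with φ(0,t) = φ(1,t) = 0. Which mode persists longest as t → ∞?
Eigenvalues: λₙ = 1.182n²π²/1² - 13.6.
First three modes:
  n=1: λ₁ = 1.182π² - 13.6 ≈ -1.934
  n=2: λ₂ = 4.728π² - 13.6 ≈ 33.063
  n=3: λ₃ = 10.638π² - 13.6 ≈ 91.393
Since 1.182π² ≈ 11.666 < 13.6, λ₁ < 0.
The n=1 mode grows fastest (−λₙ is largest for n=1) → dominates.
Asymptotic: φ ~ c₁ sin(πx/1) e^{1.934t} (exponential growth at rate −λ₁ ≈ 1.934).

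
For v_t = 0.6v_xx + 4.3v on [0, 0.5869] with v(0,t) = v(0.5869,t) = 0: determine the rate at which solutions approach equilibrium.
Eigenvalues: λₙ = 0.6n²π²/0.5869² - 4.3.
First three modes:
  n=1: λ₁ = 0.6π²/0.5869² - 4.3 ≈ 12.892
  n=2: λ₂ = 2.4π²/0.5869² - 4.3 ≈ 64.467
  n=3: λ₃ = 5.4π²/0.5869² - 4.3 ≈ 150.427
Since 0.6π²/0.5869² ≈ 17.192 > 4.3, all λₙ > 0.
The n=1 mode decays slowest → dominates as t → ∞.
Asymptotic: v ~ c₁ sin(πx/0.5869) e^{-λ₁t} with decay rate λ₁ ≈ 12.892.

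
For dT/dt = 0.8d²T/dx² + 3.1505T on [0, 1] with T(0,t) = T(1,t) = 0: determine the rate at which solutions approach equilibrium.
Eigenvalues: λₙ = 0.8n²π²/1² - 3.1505.
First three modes:
  n=1: λ₁ = 0.8π² - 3.1505 ≈ 4.745
  n=2: λ₂ = 3.2π² - 3.1505 ≈ 28.432
  n=3: λ₃ = 7.2π² - 3.1505 ≈ 67.911
Since 0.8π² ≈ 7.896 > 3.1505, all λₙ > 0.
The n=1 mode decays slowest → dominates as t → ∞.
Asymptotic: T ~ c₁ sin(πx/1) e^{-λ₁t} with decay rate λ₁ ≈ 4.745.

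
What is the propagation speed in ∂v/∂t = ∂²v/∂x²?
Infinite. The heat equation is parabolic, not hyperbolic, so disturbances propagate instantly.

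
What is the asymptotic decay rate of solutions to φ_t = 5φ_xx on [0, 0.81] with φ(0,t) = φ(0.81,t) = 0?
Eigenvalues: λₙ = 5n²π²/0.81².
First three modes:
  n=1: λ₁ = 5π²/0.81² ≈ 75.214
  n=2: λ₂ = 20π²/0.81² ≈ 300.857 (4× faster decay)
  n=3: λ₃ = 45π²/0.81² ≈ 676.928 (9× faster decay)
As t → ∞, higher modes decay exponentially faster. The n=1 mode dominates: φ ~ c₁ sin(πx/0.81) e^{-λ₁t}.
Decay rate: λ₁ = 5π²/0.81² ≈ 75.214.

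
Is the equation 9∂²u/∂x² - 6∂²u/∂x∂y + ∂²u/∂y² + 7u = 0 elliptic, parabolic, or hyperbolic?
Computing B² - 4AC with A = 9, B = -6, C = 1: discriminant = 0 (zero). Answer: parabolic.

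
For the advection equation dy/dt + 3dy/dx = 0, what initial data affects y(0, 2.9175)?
A single point: x = -8.7525. The characteristic through (0, 2.9175) is x - 3t = const, so x = 0 - 3·2.9175 = -8.7525.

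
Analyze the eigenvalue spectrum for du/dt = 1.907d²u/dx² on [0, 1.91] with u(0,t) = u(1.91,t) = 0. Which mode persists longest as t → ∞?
Eigenvalues: λₙ = 1.907n²π²/1.91².
First three modes:
  n=1: λ₁ = 1.907π²/1.91² ≈ 5.159
  n=2: λ₂ = 7.628π²/1.91² ≈ 20.637 (4× faster decay)
  n=3: λ₃ = 17.163π²/1.91² ≈ 46.433 (9× faster decay)
As t → ∞, higher modes decay exponentially faster. The n=1 mode dominates: u ~ c₁ sin(πx/1.91) e^{-λ₁t}.
Decay rate: λ₁ = 1.907π²/1.91² ≈ 5.159.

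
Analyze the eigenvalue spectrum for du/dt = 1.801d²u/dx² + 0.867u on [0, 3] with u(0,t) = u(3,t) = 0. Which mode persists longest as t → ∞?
Eigenvalues: λₙ = 1.801n²π²/3² - 0.867.
First three modes:
  n=1: λ₁ = 1.801π²/3² - 0.867 ≈ 1.108
  n=2: λ₂ = 7.204π²/3² - 0.867 ≈ 7.033
  n=3: λ₃ = 16.209π²/3² - 0.867 ≈ 16.908
Since 1.801π²/3² ≈ 1.975 > 0.867, all λₙ > 0.
The n=1 mode decays slowest → dominates as t → ∞.
Asymptotic: u ~ c₁ sin(πx/3) e^{-λ₁t} with decay rate λ₁ ≈ 1.108.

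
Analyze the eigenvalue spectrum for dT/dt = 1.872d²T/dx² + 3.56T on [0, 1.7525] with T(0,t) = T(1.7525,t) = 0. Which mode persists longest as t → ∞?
Eigenvalues: λₙ = 1.872n²π²/1.7525² - 3.56.
First three modes:
  n=1: λ₁ = 1.872π²/1.7525² - 3.56 ≈ 2.456
  n=2: λ₂ = 7.488π²/1.7525² - 3.56 ≈ 20.503
  n=3: λ₃ = 16.848π²/1.7525² - 3.56 ≈ 50.582
Since 1.872π²/1.7525² ≈ 6.016 > 3.56, all λₙ > 0.
The n=1 mode decays slowest → dominates as t → ∞.
Asymptotic: T ~ c₁ sin(πx/1.7525) e^{-λ₁t} with decay rate λ₁ ≈ 2.456.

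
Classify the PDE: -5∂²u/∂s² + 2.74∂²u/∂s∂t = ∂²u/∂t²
Rewriting in standard form: -5∂²u/∂s² + 2.74∂²u/∂s∂t - ∂²u/∂t² = 0. A = -5, B = 2.74, C = -1. Discriminant B² - 4AC = -12.4924. Since -12.4924 < 0, elliptic.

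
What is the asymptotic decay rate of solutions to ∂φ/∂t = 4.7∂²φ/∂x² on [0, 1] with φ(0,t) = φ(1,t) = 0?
Eigenvalues: λₙ = 4.7n²π².
First three modes:
  n=1: λ₁ = 4.7π² ≈ 46.387
  n=2: λ₂ = 18.8π² ≈ 185.549 (4× faster decay)
  n=3: λ₃ = 42.3π² ≈ 417.484 (9× faster decay)
As t → ∞, higher modes decay exponentially faster. The n=1 mode dominates: φ ~ c₁ sin(πx) e^{-λ₁t}.
Decay rate: λ₁ = 4.7π² ≈ 46.387.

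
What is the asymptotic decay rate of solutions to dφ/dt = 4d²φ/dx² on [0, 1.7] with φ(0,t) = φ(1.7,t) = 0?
Eigenvalues: λₙ = 4n²π²/1.7².
First three modes:
  n=1: λ₁ = 4π²/1.7² ≈ 13.66
  n=2: λ₂ = 16π²/1.7² ≈ 54.641 (4× faster decay)
  n=3: λ₃ = 36π²/1.7² ≈ 122.943 (9× faster decay)
As t → ∞, higher modes decay exponentially faster. The n=1 mode dominates: φ ~ c₁ sin(πx/1.7) e^{-λ₁t}.
Decay rate: λ₁ = 4π²/1.7² ≈ 13.66.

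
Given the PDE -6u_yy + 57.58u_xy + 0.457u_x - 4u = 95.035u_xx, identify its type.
Rewriting in standard form: -95.035u_xx + 57.58u_xy - 6u_yy + 0.457u_x - 4u = 0. The second-order coefficients are A = -95.035, B = 57.58, C = -6. Since B² - 4AC = 1034.6164 > 0, this is a hyperbolic PDE.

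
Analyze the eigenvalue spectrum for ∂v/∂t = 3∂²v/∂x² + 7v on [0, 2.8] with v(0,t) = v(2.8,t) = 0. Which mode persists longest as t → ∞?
Eigenvalues: λₙ = 3n²π²/2.8² - 7.
First three modes:
  n=1: λ₁ = 3π²/2.8² - 7 ≈ -3.223
  n=2: λ₂ = 12π²/2.8² - 7 ≈ 8.107
  n=3: λ₃ = 27π²/2.8² - 7 ≈ 26.99
Since 3π²/2.8² ≈ 3.777 < 7, λ₁ < 0.
The n=1 mode grows fastest (−λₙ is largest for n=1) → dominates.
Asymptotic: v ~ c₁ sin(πx/2.8) e^{3.223t} (exponential growth at rate −λ₁ ≈ 3.223).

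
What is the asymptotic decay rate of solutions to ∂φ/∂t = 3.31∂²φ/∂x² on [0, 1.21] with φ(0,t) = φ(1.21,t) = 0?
Eigenvalues: λₙ = 3.31n²π²/1.21².
First three modes:
  n=1: λ₁ = 3.31π²/1.21² ≈ 22.313
  n=2: λ₂ = 13.24π²/1.21² ≈ 89.252 (4× faster decay)
  n=3: λ₃ = 29.79π²/1.21² ≈ 200.817 (9× faster decay)
As t → ∞, higher modes decay exponentially faster. The n=1 mode dominates: φ ~ c₁ sin(πx/1.21) e^{-λ₁t}.
Decay rate: λ₁ = 3.31π²/1.21² ≈ 22.313.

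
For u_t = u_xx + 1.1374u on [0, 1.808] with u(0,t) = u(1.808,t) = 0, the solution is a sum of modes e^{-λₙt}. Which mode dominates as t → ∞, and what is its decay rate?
Eigenvalues: λₙ = n²π²/1.808² - 1.1374.
First three modes:
  n=1: λ₁ = π²/1.808² - 1.1374 ≈ 1.882
  n=2: λ₂ = 4π²/1.808² - 1.1374 ≈ 10.94
  n=3: λ₃ = 9π²/1.808² - 1.1374 ≈ 26.036
Since π²/1.808² ≈ 3.019 > 1.1374, all λₙ > 0.
The n=1 mode decays slowest → dominates as t → ∞.
Asymptotic: u ~ c₁ sin(πx/1.808) e^{-λ₁t} with decay rate λ₁ ≈ 1.882.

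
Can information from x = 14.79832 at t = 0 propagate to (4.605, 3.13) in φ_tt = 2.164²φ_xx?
No. The domain of dependence is [-2.16832, 11.37832], and 14.79832 is outside this interval.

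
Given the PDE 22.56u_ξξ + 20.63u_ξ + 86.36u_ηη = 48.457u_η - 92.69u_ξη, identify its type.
Rewriting in standard form: 22.56u_ξξ + 92.69u_ξη + 86.36u_ηη + 20.63u_ξ - 48.457u_η = 0. The second-order coefficients are A = 22.56, B = 92.69, C = 86.36. Since B² - 4AC = 798.3097 > 0, this is a hyperbolic PDE.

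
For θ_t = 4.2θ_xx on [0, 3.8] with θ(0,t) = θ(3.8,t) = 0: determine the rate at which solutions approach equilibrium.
Eigenvalues: λₙ = 4.2n²π²/3.8².
First three modes:
  n=1: λ₁ = 4.2π²/3.8² ≈ 2.871
  n=2: λ₂ = 16.8π²/3.8² ≈ 11.483 (4× faster decay)
  n=3: λ₃ = 37.8π²/3.8² ≈ 25.836 (9× faster decay)
As t → ∞, higher modes decay exponentially faster. The n=1 mode dominates: θ ~ c₁ sin(πx/3.8) e^{-λ₁t}.
Decay rate: λ₁ = 4.2π²/3.8² ≈ 2.871.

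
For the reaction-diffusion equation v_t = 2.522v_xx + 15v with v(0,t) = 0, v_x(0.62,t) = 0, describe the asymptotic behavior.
v → 0. Diffusion dominates reaction (r=15 < κπ²/(4L²)≈16.19); solution decays.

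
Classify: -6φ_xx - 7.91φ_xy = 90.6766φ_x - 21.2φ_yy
Rewriting in standard form: -6φ_xx - 7.91φ_xy + 21.2φ_yy - 90.6766φ_x = 0. Hyperbolic (discriminant = 571.3681).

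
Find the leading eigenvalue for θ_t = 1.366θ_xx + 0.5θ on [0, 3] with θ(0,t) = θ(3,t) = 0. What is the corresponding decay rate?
Eigenvalues: λₙ = 1.366n²π²/3² - 0.5.
First three modes:
  n=1: λ₁ = 1.366π²/3² - 0.5 ≈ 0.998
  n=2: λ₂ = 5.464π²/3² - 0.5 ≈ 5.492
  n=3: λ₃ = 12.294π²/3² - 0.5 ≈ 12.982
Since 1.366π²/3² ≈ 1.498 > 0.5, all λₙ > 0.
The n=1 mode decays slowest → dominates as t → ∞.
Asymptotic: θ ~ c₁ sin(πx/3) e^{-λ₁t} with decay rate λ₁ ≈ 0.998.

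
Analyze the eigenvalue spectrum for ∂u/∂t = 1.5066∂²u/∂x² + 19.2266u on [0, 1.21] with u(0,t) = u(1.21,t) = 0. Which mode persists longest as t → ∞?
Eigenvalues: λₙ = 1.5066n²π²/1.21² - 19.2266.
First three modes:
  n=1: λ₁ = 1.5066π²/1.21² - 19.2266 ≈ -9.071
  n=2: λ₂ = 6.0264π²/1.21² - 19.2266 ≈ 21.398
  n=3: λ₃ = 13.5594π²/1.21² - 19.2266 ≈ 72.178
Since 1.5066π²/1.21² ≈ 10.156 < 19.2266, λ₁ < 0.
The n=1 mode grows fastest (−λₙ is largest for n=1) → dominates.
Asymptotic: u ~ c₁ sin(πx/1.21) e^{9.071t} (exponential growth at rate −λ₁ ≈ 9.071).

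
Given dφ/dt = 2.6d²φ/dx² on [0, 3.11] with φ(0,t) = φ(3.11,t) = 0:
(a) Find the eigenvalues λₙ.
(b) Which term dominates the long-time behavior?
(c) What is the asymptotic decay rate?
Eigenvalues: λₙ = 2.6n²π²/3.11².
First three modes:
  n=1: λ₁ = 2.6π²/3.11² ≈ 2.653
  n=2: λ₂ = 10.4π²/3.11² ≈ 10.612 (4× faster decay)
  n=3: λ₃ = 23.4π²/3.11² ≈ 23.878 (9× faster decay)
As t → ∞, higher modes decay exponentially faster. The n=1 mode dominates: φ ~ c₁ sin(πx/3.11) e^{-λ₁t}.
Decay rate: λ₁ = 2.6π²/3.11² ≈ 2.653.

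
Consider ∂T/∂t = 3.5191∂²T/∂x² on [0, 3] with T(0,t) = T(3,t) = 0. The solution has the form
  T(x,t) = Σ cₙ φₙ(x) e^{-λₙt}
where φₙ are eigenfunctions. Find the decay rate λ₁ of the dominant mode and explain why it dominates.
Eigenvalues: λₙ = 3.5191n²π²/3².
First three modes:
  n=1: λ₁ = 3.5191π²/3² ≈ 3.859
  n=2: λ₂ = 14.0764π²/3² ≈ 15.436 (4× faster decay)
  n=3: λ₃ = 31.6719π²/3² ≈ 34.732 (9× faster decay)
As t → ∞, higher modes decay exponentially faster. The n=1 mode dominates: T ~ c₁ sin(πx/3) e^{-λ₁t}.
Decay rate: λ₁ = 3.5191π²/3² ≈ 3.859.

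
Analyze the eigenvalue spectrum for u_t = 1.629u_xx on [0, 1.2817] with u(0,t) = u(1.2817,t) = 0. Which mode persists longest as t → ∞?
Eigenvalues: λₙ = 1.629n²π²/1.2817².
First three modes:
  n=1: λ₁ = 1.629π²/1.2817² ≈ 9.787
  n=2: λ₂ = 6.516π²/1.2817² ≈ 39.148 (4× faster decay)
  n=3: λ₃ = 14.661π²/1.2817² ≈ 88.083 (9× faster decay)
As t → ∞, higher modes decay exponentially faster. The n=1 mode dominates: u ~ c₁ sin(πx/1.2817) e^{-λ₁t}.
Decay rate: λ₁ = 1.629π²/1.2817² ≈ 9.787.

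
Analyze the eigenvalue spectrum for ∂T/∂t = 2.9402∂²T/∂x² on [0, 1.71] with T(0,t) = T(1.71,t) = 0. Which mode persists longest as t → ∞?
Eigenvalues: λₙ = 2.9402n²π²/1.71².
First three modes:
  n=1: λ₁ = 2.9402π²/1.71² ≈ 9.924
  n=2: λ₂ = 11.7608π²/1.71² ≈ 39.696 (4× faster decay)
  n=3: λ₃ = 26.4618π²/1.71² ≈ 89.316 (9× faster decay)
As t → ∞, higher modes decay exponentially faster. The n=1 mode dominates: T ~ c₁ sin(πx/1.71) e^{-λ₁t}.
Decay rate: λ₁ = 2.9402π²/1.71² ≈ 9.924.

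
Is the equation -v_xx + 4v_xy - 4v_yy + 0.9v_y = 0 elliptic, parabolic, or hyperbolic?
Computing B² - 4AC with A = -1, B = 4, C = -4: discriminant = 0 (zero). Answer: parabolic.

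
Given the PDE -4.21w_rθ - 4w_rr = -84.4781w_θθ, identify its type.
Rewriting in standard form: -4w_rr - 4.21w_rθ + 84.4781w_θθ = 0. The second-order coefficients are A = -4, B = -4.21, C = 84.4781. Since B² - 4AC = 1369.3737 > 0, this is a hyperbolic PDE.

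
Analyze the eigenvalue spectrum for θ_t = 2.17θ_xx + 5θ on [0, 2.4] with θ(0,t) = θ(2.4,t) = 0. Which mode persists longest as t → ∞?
Eigenvalues: λₙ = 2.17n²π²/2.4² - 5.
First three modes:
  n=1: λ₁ = 2.17π²/2.4² - 5 ≈ -1.282
  n=2: λ₂ = 8.68π²/2.4² - 5 ≈ 9.873
  n=3: λ₃ = 19.53π²/2.4² - 5 ≈ 28.464
Since 2.17π²/2.4² ≈ 3.718 < 5, λ₁ < 0.
The n=1 mode grows fastest (−λₙ is largest for n=1) → dominates.
Asymptotic: θ ~ c₁ sin(πx/2.4) e^{1.282t} (exponential growth at rate −λ₁ ≈ 1.282).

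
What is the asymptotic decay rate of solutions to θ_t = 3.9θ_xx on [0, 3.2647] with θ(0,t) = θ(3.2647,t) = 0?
Eigenvalues: λₙ = 3.9n²π²/3.2647².
First three modes:
  n=1: λ₁ = 3.9π²/3.2647² ≈ 3.611
  n=2: λ₂ = 15.6π²/3.2647² ≈ 14.446 (4× faster decay)
  n=3: λ₃ = 35.1π²/3.2647² ≈ 32.503 (9× faster decay)
As t → ∞, higher modes decay exponentially faster. The n=1 mode dominates: θ ~ c₁ sin(πx/3.2647) e^{-λ₁t}.
Decay rate: λ₁ = 3.9π²/3.2647² ≈ 3.611.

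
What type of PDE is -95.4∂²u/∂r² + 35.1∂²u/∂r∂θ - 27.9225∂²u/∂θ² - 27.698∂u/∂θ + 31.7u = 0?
With A = -95.4, B = 35.1, C = -27.9225, the discriminant is -9423.216. This is an elliptic PDE.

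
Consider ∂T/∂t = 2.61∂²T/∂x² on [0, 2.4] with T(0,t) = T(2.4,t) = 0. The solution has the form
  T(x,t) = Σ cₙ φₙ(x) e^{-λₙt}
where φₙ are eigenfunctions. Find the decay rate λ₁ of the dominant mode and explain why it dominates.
Eigenvalues: λₙ = 2.61n²π²/2.4².
First three modes:
  n=1: λ₁ = 2.61π²/2.4² ≈ 4.472
  n=2: λ₂ = 10.44π²/2.4² ≈ 17.889 (4× faster decay)
  n=3: λ₃ = 23.49π²/2.4² ≈ 40.249 (9× faster decay)
As t → ∞, higher modes decay exponentially faster. The n=1 mode dominates: T ~ c₁ sin(πx/2.4) e^{-λ₁t}.
Decay rate: λ₁ = 2.61π²/2.4² ≈ 4.472.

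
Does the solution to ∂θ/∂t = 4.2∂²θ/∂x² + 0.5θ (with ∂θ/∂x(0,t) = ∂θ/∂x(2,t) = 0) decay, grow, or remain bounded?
θ grows unboundedly. With Neumann BCs the constant mode has diffusion eigenvalue 0, so any r > 0 makes it grow like e^(0.5t); solution grows exponentially.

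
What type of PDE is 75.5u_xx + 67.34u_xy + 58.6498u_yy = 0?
With A = 75.5, B = 67.34, C = 58.6498, the discriminant is -13177.564. This is an elliptic PDE.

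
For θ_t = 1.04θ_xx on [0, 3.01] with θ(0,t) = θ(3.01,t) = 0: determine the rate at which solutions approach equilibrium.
Eigenvalues: λₙ = 1.04n²π²/3.01².
First three modes:
  n=1: λ₁ = 1.04π²/3.01² ≈ 1.133
  n=2: λ₂ = 4.16π²/3.01² ≈ 4.532 (4× faster decay)
  n=3: λ₃ = 9.36π²/3.01² ≈ 10.196 (9× faster decay)
As t → ∞, higher modes decay exponentially faster. The n=1 mode dominates: θ ~ c₁ sin(πx/3.01) e^{-λ₁t}.
Decay rate: λ₁ = 1.04π²/3.01² ≈ 1.133.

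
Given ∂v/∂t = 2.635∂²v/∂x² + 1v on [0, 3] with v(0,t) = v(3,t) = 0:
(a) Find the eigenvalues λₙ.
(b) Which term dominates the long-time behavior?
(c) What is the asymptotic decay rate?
Eigenvalues: λₙ = 2.635n²π²/3² - 1.
First three modes:
  n=1: λ₁ = 2.635π²/3² - 1 ≈ 1.89
  n=2: λ₂ = 10.54π²/3² - 1 ≈ 10.558
  n=3: λ₃ = 23.715π²/3² - 1 ≈ 25.006
Since 2.635π²/3² ≈ 2.89 > 1, all λₙ > 0.
The n=1 mode decays slowest → dominates as t → ∞.
Asymptotic: v ~ c₁ sin(πx/3) e^{-λ₁t} with decay rate λ₁ ≈ 1.89.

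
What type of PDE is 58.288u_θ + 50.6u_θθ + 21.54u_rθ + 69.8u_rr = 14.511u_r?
Rewriting in standard form: 69.8u_rr + 21.54u_rθ + 50.6u_θθ - 14.511u_r + 58.288u_θ = 0. With A = 69.8, B = 21.54, C = 50.6, the discriminant is -13663.5484. This is an elliptic PDE.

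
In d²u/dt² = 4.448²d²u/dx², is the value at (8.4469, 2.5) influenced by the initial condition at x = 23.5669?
No. The domain of dependence is [-2.6731, 19.5669], and 23.5669 is outside this interval.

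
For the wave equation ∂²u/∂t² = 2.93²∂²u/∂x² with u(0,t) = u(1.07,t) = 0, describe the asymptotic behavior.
u oscillates (no decay). Energy is conserved; the solution oscillates indefinitely as standing waves.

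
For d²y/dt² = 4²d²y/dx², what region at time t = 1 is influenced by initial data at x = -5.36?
Domain of influence: [-9.36, -1.36]. Data at x = -5.36 spreads outward at speed 4.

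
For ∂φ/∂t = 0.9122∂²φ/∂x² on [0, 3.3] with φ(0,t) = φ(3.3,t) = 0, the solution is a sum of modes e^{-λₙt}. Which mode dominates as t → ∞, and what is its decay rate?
Eigenvalues: λₙ = 0.9122n²π²/3.3².
First three modes:
  n=1: λ₁ = 0.9122π²/3.3² ≈ 0.827
  n=2: λ₂ = 3.6488π²/3.3² ≈ 3.307 (4× faster decay)
  n=3: λ₃ = 8.2098π²/3.3² ≈ 7.441 (9× faster decay)
As t → ∞, higher modes decay exponentially faster. The n=1 mode dominates: φ ~ c₁ sin(πx/3.3) e^{-λ₁t}.
Decay rate: λ₁ = 0.9122π²/3.3² ≈ 0.827.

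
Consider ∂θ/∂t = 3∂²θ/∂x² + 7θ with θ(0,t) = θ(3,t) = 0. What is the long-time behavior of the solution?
As t → ∞, θ grows unboundedly. Reaction dominates diffusion (r=7 > κπ²/L²≈3.29); solution grows exponentially.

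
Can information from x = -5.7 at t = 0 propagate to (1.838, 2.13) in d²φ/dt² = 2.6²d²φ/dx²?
No. The domain of dependence is [-3.7, 7.376], and -5.7 is outside this interval.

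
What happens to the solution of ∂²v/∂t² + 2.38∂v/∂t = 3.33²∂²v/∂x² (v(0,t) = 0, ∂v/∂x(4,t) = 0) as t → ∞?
v → 0. Damping (γ=2.38) dissipates energy; oscillations decay exponentially.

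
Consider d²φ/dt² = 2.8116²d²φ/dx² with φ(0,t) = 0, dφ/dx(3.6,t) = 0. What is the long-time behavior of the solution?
As t → ∞, φ oscillates (no decay). Energy is conserved; the solution oscillates indefinitely as standing waves.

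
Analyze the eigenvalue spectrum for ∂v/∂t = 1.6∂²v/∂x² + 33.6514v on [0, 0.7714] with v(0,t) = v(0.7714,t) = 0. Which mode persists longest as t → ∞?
Eigenvalues: λₙ = 1.6n²π²/0.7714² - 33.6514.
First three modes:
  n=1: λ₁ = 1.6π²/0.7714² - 33.6514 ≈ -7.114
  n=2: λ₂ = 6.4π²/0.7714² - 33.6514 ≈ 72.499
  n=3: λ₃ = 14.4π²/0.7714² - 33.6514 ≈ 205.186
Since 1.6π²/0.7714² ≈ 26.538 < 33.6514, λ₁ < 0.
The n=1 mode grows fastest (−λₙ is largest for n=1) → dominates.
Asymptotic: v ~ c₁ sin(πx/0.7714) e^{7.114t} (exponential growth at rate −λ₁ ≈ 7.114).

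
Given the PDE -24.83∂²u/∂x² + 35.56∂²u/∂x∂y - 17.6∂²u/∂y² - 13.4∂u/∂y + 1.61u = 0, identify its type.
The second-order coefficients are A = -24.83, B = 35.56, C = -17.6. Since B² - 4AC = -483.5184 < 0, this is an elliptic PDE.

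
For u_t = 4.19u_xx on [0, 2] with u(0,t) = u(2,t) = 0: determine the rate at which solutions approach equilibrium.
Eigenvalues: λₙ = 4.19n²π²/2².
First three modes:
  n=1: λ₁ = 4.19π²/2² ≈ 10.338
  n=2: λ₂ = 16.76π²/2² ≈ 41.354 (4× faster decay)
  n=3: λ₃ = 37.71π²/2² ≈ 93.046 (9× faster decay)
As t → ∞, higher modes decay exponentially faster. The n=1 mode dominates: u ~ c₁ sin(πx/2) e^{-λ₁t}.
Decay rate: λ₁ = 4.19π²/2² ≈ 10.338.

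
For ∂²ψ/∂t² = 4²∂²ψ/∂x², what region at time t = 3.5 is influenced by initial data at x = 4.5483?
Domain of influence: [-9.4517, 18.5483]. Data at x = 4.5483 spreads outward at speed 4.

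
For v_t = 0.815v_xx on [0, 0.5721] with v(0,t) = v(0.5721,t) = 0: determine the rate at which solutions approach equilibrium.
Eigenvalues: λₙ = 0.815n²π²/0.5721².
First three modes:
  n=1: λ₁ = 0.815π²/0.5721² ≈ 24.576
  n=2: λ₂ = 3.26π²/0.5721² ≈ 98.305 (4× faster decay)
  n=3: λ₃ = 7.335π²/0.5721² ≈ 221.185 (9× faster decay)
As t → ∞, higher modes decay exponentially faster. The n=1 mode dominates: v ~ c₁ sin(πx/0.5721) e^{-λ₁t}.
Decay rate: λ₁ = 0.815π²/0.5721² ≈ 24.576.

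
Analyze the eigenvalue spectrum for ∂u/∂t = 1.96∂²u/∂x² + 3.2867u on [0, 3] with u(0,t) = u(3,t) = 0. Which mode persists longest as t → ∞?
Eigenvalues: λₙ = 1.96n²π²/3² - 3.2867.
First three modes:
  n=1: λ₁ = 1.96π²/3² - 3.2867 ≈ -1.137
  n=2: λ₂ = 7.84π²/3² - 3.2867 ≈ 5.311
  n=3: λ₃ = 17.64π²/3² - 3.2867 ≈ 16.058
Since 1.96π²/3² ≈ 2.149 < 3.2867, λ₁ < 0.
The n=1 mode grows fastest (−λₙ is largest for n=1) → dominates.
Asymptotic: u ~ c₁ sin(πx/3) e^{1.137t} (exponential growth at rate −λ₁ ≈ 1.137).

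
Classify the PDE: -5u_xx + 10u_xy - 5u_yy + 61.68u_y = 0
A = -5, B = 10, C = -5. Discriminant B² - 4AC = 0. Since 0 = 0, parabolic.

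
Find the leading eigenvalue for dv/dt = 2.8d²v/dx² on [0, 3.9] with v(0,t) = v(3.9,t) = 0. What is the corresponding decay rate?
Eigenvalues: λₙ = 2.8n²π²/3.9².
First three modes:
  n=1: λ₁ = 2.8π²/3.9² ≈ 1.817
  n=2: λ₂ = 11.2π²/3.9² ≈ 7.268 (4× faster decay)
  n=3: λ₃ = 25.2π²/3.9² ≈ 16.352 (9× faster decay)
As t → ∞, higher modes decay exponentially faster. The n=1 mode dominates: v ~ c₁ sin(πx/3.9) e^{-λ₁t}.
Decay rate: λ₁ = 2.8π²/3.9² ≈ 1.817.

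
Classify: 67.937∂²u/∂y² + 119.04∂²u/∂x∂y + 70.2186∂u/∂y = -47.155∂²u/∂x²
Rewriting in standard form: 47.155∂²u/∂x² + 119.04∂²u/∂x∂y + 67.937∂²u/∂y² + 70.2186∂u/∂y = 0. Hyperbolic (discriminant = 1356.24466).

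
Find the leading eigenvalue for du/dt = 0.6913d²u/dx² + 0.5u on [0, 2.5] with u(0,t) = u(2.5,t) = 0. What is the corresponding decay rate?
Eigenvalues: λₙ = 0.6913n²π²/2.5² - 0.5.
First three modes:
  n=1: λ₁ = 0.6913π²/2.5² - 0.5 ≈ 0.592
  n=2: λ₂ = 2.7652π²/2.5² - 0.5 ≈ 3.867
  n=3: λ₃ = 6.2217π²/2.5² - 0.5 ≈ 9.325
Since 0.6913π²/2.5² ≈ 1.092 > 0.5, all λₙ > 0.
The n=1 mode decays slowest → dominates as t → ∞.
Asymptotic: u ~ c₁ sin(πx/2.5) e^{-λ₁t} with decay rate λ₁ ≈ 0.592.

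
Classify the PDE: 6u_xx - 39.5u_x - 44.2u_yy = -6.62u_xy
Rewriting in standard form: 6u_xx + 6.62u_xy - 44.2u_yy - 39.5u_x = 0. A = 6, B = 6.62, C = -44.2. Discriminant B² - 4AC = 1104.6244. Since 1104.6244 > 0, hyperbolic.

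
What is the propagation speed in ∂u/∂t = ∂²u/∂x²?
Infinite. The heat equation is parabolic, not hyperbolic, so disturbances propagate instantly.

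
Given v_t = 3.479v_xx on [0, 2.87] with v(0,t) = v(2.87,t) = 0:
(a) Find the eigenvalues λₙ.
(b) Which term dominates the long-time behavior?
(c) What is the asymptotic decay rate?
Eigenvalues: λₙ = 3.479n²π²/2.87².
First three modes:
  n=1: λ₁ = 3.479π²/2.87² ≈ 4.169
  n=2: λ₂ = 13.916π²/2.87² ≈ 16.674 (4× faster decay)
  n=3: λ₃ = 31.311π²/2.87² ≈ 37.517 (9× faster decay)
As t → ∞, higher modes decay exponentially faster. The n=1 mode dominates: v ~ c₁ sin(πx/2.87) e^{-λ₁t}.
Decay rate: λ₁ = 3.479π²/2.87² ≈ 4.169.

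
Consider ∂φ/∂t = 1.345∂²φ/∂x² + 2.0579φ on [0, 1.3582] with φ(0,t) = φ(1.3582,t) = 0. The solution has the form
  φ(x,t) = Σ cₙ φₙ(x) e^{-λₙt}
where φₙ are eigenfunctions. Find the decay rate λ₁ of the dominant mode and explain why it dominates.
Eigenvalues: λₙ = 1.345n²π²/1.3582² - 2.0579.
First three modes:
  n=1: λ₁ = 1.345π²/1.3582² - 2.0579 ≈ 5.138
  n=2: λ₂ = 5.38π²/1.3582² - 2.0579 ≈ 26.726
  n=3: λ₃ = 12.105π²/1.3582² - 2.0579 ≈ 62.707
Since 1.345π²/1.3582² ≈ 7.196 > 2.0579, all λₙ > 0.
The n=1 mode decays slowest → dominates as t → ∞.
Asymptotic: φ ~ c₁ sin(πx/1.3582) e^{-λ₁t} with decay rate λ₁ ≈ 5.138.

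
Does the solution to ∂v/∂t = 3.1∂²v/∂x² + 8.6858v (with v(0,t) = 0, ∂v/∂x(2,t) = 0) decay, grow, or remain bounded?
v grows unboundedly. Reaction dominates diffusion (r=8.6858 > κπ²/(4L²)≈1.91); solution grows exponentially.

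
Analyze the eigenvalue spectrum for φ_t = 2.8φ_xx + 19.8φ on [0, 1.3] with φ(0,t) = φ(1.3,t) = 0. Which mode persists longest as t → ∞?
Eigenvalues: λₙ = 2.8n²π²/1.3² - 19.8.
First three modes:
  n=1: λ₁ = 2.8π²/1.3² - 19.8 ≈ -3.448
  n=2: λ₂ = 11.2π²/1.3² - 19.8 ≈ 45.608
  n=3: λ₃ = 25.2π²/1.3² - 19.8 ≈ 127.368
Since 2.8π²/1.3² ≈ 16.352 < 19.8, λ₁ < 0.
The n=1 mode grows fastest (−λₙ is largest for n=1) → dominates.
Asymptotic: φ ~ c₁ sin(πx/1.3) e^{3.448t} (exponential growth at rate −λ₁ ≈ 3.448).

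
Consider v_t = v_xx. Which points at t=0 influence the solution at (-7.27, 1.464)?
The entire real line. The heat equation has infinite propagation speed: any initial disturbance instantly affects all points (though exponentially small far away).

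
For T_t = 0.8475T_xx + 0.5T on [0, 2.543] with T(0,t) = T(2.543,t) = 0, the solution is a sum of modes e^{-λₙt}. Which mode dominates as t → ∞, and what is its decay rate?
Eigenvalues: λₙ = 0.8475n²π²/2.543² - 0.5.
First three modes:
  n=1: λ₁ = 0.8475π²/2.543² - 0.5 ≈ 0.793
  n=2: λ₂ = 3.39π²/2.543² - 0.5 ≈ 4.674
  n=3: λ₃ = 7.6275π²/2.543² - 0.5 ≈ 11.141
Since 0.8475π²/2.543² ≈ 1.293 > 0.5, all λₙ > 0.
The n=1 mode decays slowest → dominates as t → ∞.
Asymptotic: T ~ c₁ sin(πx/2.543) e^{-λ₁t} with decay rate λ₁ ≈ 0.793.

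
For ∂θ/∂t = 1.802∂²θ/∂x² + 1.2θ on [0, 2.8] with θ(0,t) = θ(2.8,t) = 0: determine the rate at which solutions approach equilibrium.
Eigenvalues: λₙ = 1.802n²π²/2.8² - 1.2.
First three modes:
  n=1: λ₁ = 1.802π²/2.8² - 1.2 ≈ 1.068
  n=2: λ₂ = 7.208π²/2.8² - 1.2 ≈ 7.874
  n=3: λ₃ = 16.218π²/2.8² - 1.2 ≈ 19.216
Since 1.802π²/2.8² ≈ 2.268 > 1.2, all λₙ > 0.
The n=1 mode decays slowest → dominates as t → ∞.
Asymptotic: θ ~ c₁ sin(πx/2.8) e^{-λ₁t} with decay rate λ₁ ≈ 1.068.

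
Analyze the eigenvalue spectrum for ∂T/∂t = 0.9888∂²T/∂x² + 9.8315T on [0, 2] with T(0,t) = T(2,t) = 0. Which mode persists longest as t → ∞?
Eigenvalues: λₙ = 0.9888n²π²/2² - 9.8315.
First three modes:
  n=1: λ₁ = 0.9888π²/2² - 9.8315 ≈ -7.392
  n=2: λ₂ = 3.9552π²/2² - 9.8315 ≈ -0.072
  n=3: λ₃ = 8.8992π²/2² - 9.8315 ≈ 12.126
Since 0.9888π²/2² ≈ 2.44 < 9.8315, λ₁ < 0.
The n=1 mode grows fastest (−λₙ is largest for n=1) → dominates.
Asymptotic: T ~ c₁ sin(πx/2) e^{7.392t} (exponential growth at rate −λ₁ ≈ 7.392).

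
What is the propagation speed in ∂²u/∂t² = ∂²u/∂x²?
Speed = 1. Information travels along characteristics x = x₀ ± 1t.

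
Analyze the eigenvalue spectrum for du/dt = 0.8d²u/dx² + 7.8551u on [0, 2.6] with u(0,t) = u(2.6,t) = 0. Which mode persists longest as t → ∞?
Eigenvalues: λₙ = 0.8n²π²/2.6² - 7.8551.
First three modes:
  n=1: λ₁ = 0.8π²/2.6² - 7.8551 ≈ -6.687
  n=2: λ₂ = 3.2π²/2.6² - 7.8551 ≈ -3.183
  n=3: λ₃ = 7.2π²/2.6² - 7.8551 ≈ 2.657
Since 0.8π²/2.6² ≈ 1.168 < 7.8551, λ₁ < 0.
The n=1 mode grows fastest (−λₙ is largest for n=1) → dominates.
Asymptotic: u ~ c₁ sin(πx/2.6) e^{6.687t} (exponential growth at rate −λ₁ ≈ 6.687).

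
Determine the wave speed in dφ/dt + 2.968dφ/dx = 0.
Speed = 2.968. Information travels along x - 2.968t = const (rightward).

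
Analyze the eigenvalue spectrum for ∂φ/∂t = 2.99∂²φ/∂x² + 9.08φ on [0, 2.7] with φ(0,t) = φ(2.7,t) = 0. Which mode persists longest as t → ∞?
Eigenvalues: λₙ = 2.99n²π²/2.7² - 9.08.
First three modes:
  n=1: λ₁ = 2.99π²/2.7² - 9.08 ≈ -5.032
  n=2: λ₂ = 11.96π²/2.7² - 9.08 ≈ 7.112
  n=3: λ₃ = 26.91π²/2.7² - 9.08 ≈ 27.352
Since 2.99π²/2.7² ≈ 4.048 < 9.08, λ₁ < 0.
The n=1 mode grows fastest (−λₙ is largest for n=1) → dominates.
Asymptotic: φ ~ c₁ sin(πx/2.7) e^{5.032t} (exponential growth at rate −λ₁ ≈ 5.032).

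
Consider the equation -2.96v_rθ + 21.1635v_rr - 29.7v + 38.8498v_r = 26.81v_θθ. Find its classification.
Rewriting in standard form: 21.1635v_rr - 2.96v_rθ - 26.81v_θθ + 38.8498v_r - 29.7v = 0. Hyperbolic. (A = 21.1635, B = -2.96, C = -26.81 gives B² - 4AC = 2278.33534.)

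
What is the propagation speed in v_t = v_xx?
Infinite. The heat equation is parabolic, not hyperbolic, so disturbances propagate instantly.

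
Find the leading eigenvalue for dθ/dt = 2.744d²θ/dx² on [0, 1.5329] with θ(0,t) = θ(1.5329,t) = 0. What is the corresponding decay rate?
Eigenvalues: λₙ = 2.744n²π²/1.5329².
First three modes:
  n=1: λ₁ = 2.744π²/1.5329² ≈ 11.525
  n=2: λ₂ = 10.976π²/1.5329² ≈ 46.102 (4× faster decay)
  n=3: λ₃ = 24.696π²/1.5329² ≈ 103.729 (9× faster decay)
As t → ∞, higher modes decay exponentially faster. The n=1 mode dominates: θ ~ c₁ sin(πx/1.5329) e^{-λ₁t}.
Decay rate: λ₁ = 2.744π²/1.5329² ≈ 11.525.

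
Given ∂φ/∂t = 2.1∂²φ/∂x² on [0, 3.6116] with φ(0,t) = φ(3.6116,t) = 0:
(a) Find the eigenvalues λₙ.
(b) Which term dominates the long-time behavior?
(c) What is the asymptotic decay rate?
Eigenvalues: λₙ = 2.1n²π²/3.6116².
First three modes:
  n=1: λ₁ = 2.1π²/3.6116² ≈ 1.589
  n=2: λ₂ = 8.4π²/3.6116² ≈ 6.356 (4× faster decay)
  n=3: λ₃ = 18.9π²/3.6116² ≈ 14.301 (9× faster decay)
As t → ∞, higher modes decay exponentially faster. The n=1 mode dominates: φ ~ c₁ sin(πx/3.6116) e^{-λ₁t}.
Decay rate: λ₁ = 2.1π²/3.6116² ≈ 1.589.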